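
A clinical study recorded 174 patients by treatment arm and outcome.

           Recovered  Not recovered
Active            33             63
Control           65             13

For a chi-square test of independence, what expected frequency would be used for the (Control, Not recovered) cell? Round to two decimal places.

34.07

Row total (Control) = 78; column total (Not recovered) = 76; grand total N = 174.
Expected count = (row total × column total) / N = 78 × 76 / 174 = 34.07.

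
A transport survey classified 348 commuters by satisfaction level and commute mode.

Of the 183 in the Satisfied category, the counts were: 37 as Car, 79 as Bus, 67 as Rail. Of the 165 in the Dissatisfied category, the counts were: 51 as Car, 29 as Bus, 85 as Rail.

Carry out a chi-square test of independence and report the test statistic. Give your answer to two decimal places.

26.65

Row totals: 183, 165. Column totals: 88, 108, 152. Grand total N = 348.
Expected counts (row total × column total / N):
  Satisfied, Car: 183×88/348 = 46.276
  Satisfied, Bus: 183×108/348 = 56.793
  Satisfied, Rail: 183×152/348 = 79.931
  Dissatisfied, Car: 165×88/348 = 41.724
  Dissatisfied, Bus: 165×108/348 = 51.207
  Dissatisfied, Rail: 165×152/348 = 72.069
Contributions (O − E)²/E:
  (37 − 46.276)²/46.276 = 1.8594
  (79 − 56.793)²/56.793 = 8.6833
  (67 − 79.931)²/79.931 = 2.0919
  (51 − 41.724)²/41.724 = 2.0622
  (29 − 51.207)²/51.207 = 9.6305
  (85 − 72.069)²/72.069 = 2.3201
χ² = 1.8594 + 8.6833 + 2.0919 + 2.0622 + 9.6305 + 2.3201 = 26.65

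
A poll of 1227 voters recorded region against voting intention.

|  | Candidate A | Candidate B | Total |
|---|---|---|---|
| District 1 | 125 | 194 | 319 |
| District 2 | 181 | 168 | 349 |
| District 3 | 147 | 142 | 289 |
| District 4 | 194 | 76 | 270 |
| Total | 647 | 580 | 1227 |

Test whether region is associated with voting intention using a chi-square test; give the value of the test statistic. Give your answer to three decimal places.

Grand total N = 1227.
Expected counts (row total × column total / N):
  District 1, Candidate A: 319×647/1227 = 168.2095
  District 1, Candidate B: 319×580/1227 = 150.7905
  District 2, Candidate A: 349×647/1227 = 184.0285
  District 2, Candidate B: 349×580/1227 = 164.9715
  District 3, Candidate A: 289×647/1227 = 152.3904
  District 3, Candidate B: 289×580/1227 = 136.6096
  District 4, Candidate A: 270×647/1227 = 142.3716
  District 4, Candidate B: 270×580/1227 = 127.6284
Contributions (O − E)²/E:
  (125 − 168.2095)²/168.2095 = 11.0996
  (194 − 150.7905)²/150.7905 = 12.3818
  (181 − 184.0285)²/184.0285 = 0.0498
  (168 − 164.9715)²/164.9715 = 0.0556
  (147 − 152.3904)²/152.3904 = 0.1907
  (142 − 136.6096)²/136.6096 = 0.2127
  (194 − 142.3716)²/142.3716 = 18.7221
  (76 − 127.6284)²/127.6284 = 20.8848
χ² = 11.0996 + 12.3818 + 0.0498 + 0.0556 + 0.1907 + 0.2127 + 18.7221 + 20.8848 = 63.597

63.597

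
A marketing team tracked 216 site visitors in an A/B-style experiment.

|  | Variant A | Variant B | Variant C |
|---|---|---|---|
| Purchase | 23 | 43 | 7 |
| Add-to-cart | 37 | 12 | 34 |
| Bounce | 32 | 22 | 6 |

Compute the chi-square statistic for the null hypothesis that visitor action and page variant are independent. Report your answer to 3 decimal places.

48.206

Row totals: 73, 83, 60. Column totals: 92, 77, 47. Grand total N = 216.
Expected counts (row total × column total / N):
  Purchase, Variant A: 73×92/216 = 31.0926
  Purchase, Variant B: 73×77/216 = 26.0231
  Purchase, Variant C: 73×47/216 = 15.8843
  Add-to-cart, Variant A: 83×92/216 = 35.3519
  Add-to-cart, Variant B: 83×77/216 = 29.5880
  Add-to-cart, Variant C: 83×47/216 = 18.0602
  Bounce, Variant A: 60×92/216 = 25.5556
  Bounce, Variant B: 60×77/216 = 21.3889
  Bounce, Variant C: 60×47/216 = 13.0556
Contributions (O − E)²/E:
  (23 − 31.0926)²/31.0926 = 2.1063
  (43 − 26.0231)²/26.0231 = 11.0754
  (7 − 15.8843)²/15.8843 = 4.9691
  (37 − 35.3519)²/35.3519 = 0.0768
  (12 − 29.5880)²/29.5880 = 10.4548
  (34 − 18.0602)²/18.0602 = 14.0684
  (32 − 25.5556)²/25.5556 = 1.6251
  (22 − 21.3889)²/21.3889 = 0.0175
  (6 − 13.0556)²/13.0556 = 3.8130
χ² = 2.1063 + 11.0754 + 4.9691 + 0.0768 + 10.4548 + 14.0684 + 1.6251 + 0.0175 + 3.8130 = 48.206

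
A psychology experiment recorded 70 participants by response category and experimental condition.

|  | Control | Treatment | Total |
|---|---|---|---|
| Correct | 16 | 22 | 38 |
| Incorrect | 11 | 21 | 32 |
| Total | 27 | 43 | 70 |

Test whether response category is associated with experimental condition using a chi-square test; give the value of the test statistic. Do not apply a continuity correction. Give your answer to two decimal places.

0.44

Grand total N = 70.
Expected counts (row total × column total / N):
  Correct, Control: 38×27/70 = 14.657
  Correct, Treatment: 38×43/70 = 23.343
  Incorrect, Control: 32×27/70 = 12.343
  Incorrect, Treatment: 32×43/70 = 19.657
Contributions (O − E)²/E:
  (16 − 14.657)²/14.657 = 0.1231
  (22 − 23.343)²/23.343 = 0.0773
  (11 − 12.343)²/12.343 = 0.1461
  (21 − 19.657)²/19.657 = 0.0918
χ² = 0.1231 + 0.0773 + 0.1461 + 0.0918 = 0.44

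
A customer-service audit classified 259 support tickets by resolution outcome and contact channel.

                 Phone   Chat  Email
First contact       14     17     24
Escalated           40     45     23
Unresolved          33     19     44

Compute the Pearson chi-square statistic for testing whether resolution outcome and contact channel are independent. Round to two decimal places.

Row totals: 55, 108, 96. Column totals: 87, 81, 91. Grand total N = 259.
Expected counts (row total × column total / N):
  First contact, Phone: 55×87/259 = 18.475
  First contact, Chat: 55×81/259 = 17.201
  First contact, Email: 55×91/259 = 19.324
  Escalated, Phone: 108×87/259 = 36.278
  Escalated, Chat: 108×81/259 = 33.776
  Escalated, Email: 108×91/259 = 37.946
  Unresolved, Phone: 96×87/259 = 32.247
  Unresolved, Chat: 96×81/259 = 30.023
  Unresolved, Email: 96×91/259 = 33.730
Contributions (O − E)²/E:
  (14 − 18.475)²/18.475 = 1.0839
  (17 − 17.201)²/17.201 = 0.0023
  (24 − 19.324)²/19.324 = 1.1315
  (40 − 36.278)²/36.278 = 0.3819
  (45 − 33.776)²/33.776 = 3.7298
  (23 − 37.946)²/37.946 = 5.8869
  (33 − 32.247)²/32.247 = 0.0176
  (19 − 30.023)²/30.023 = 4.0471
  (44 − 33.730)²/33.730 = 3.1270
χ² = 1.0839 + 0.0023 + 1.1315 + 0.3819 + 3.7298 + 5.8869 + 0.0176 + 4.0471 + 3.1270 = 19.41

19.41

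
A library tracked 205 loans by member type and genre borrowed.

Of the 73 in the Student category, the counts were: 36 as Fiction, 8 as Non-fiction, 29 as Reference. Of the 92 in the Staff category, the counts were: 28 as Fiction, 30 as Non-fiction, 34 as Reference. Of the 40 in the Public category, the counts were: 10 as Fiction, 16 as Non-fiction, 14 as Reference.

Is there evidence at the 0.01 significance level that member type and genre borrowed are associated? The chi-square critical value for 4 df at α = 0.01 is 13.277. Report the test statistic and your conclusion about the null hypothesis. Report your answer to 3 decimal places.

16.647; reject H₀

Row totals: 73, 92, 40. Column totals: 74, 54, 77. Grand total N = 205.
Expected counts (row total × column total / N):
  Student, Fiction: 73×74/205 = 26.3512
  Student, Non-fiction: 73×54/205 = 19.2293
  Student, Reference: 73×77/205 = 27.4195
  Staff, Fiction: 92×74/205 = 33.2098
  Staff, Non-fiction: 92×54/205 = 24.2341
  Staff, Reference: 92×77/205 = 34.5561
  Public, Fiction: 40×74/205 = 14.4390
  Public, Non-fiction: 40×54/205 = 10.5366
  Public, Reference: 40×77/205 = 15.0244
Contributions (O − E)²/E:
  (36 − 26.3512)²/26.3512 = 3.5330
  (8 − 19.2293)²/19.2293 = 6.5576
  (29 − 27.4195)²/27.4195 = 0.0911
  (28 − 33.2098)²/33.2098 = 0.8173
  (30 − 24.2341)²/24.2341 = 1.3719
  (34 − 34.5561)²/34.5561 = 0.0089
  (10 − 14.4390)²/14.4390 = 1.3647
  (16 − 10.5366)²/10.5366 = 2.8329
  (14 − 15.0244)²/15.0244 = 0.0698
χ² = 3.5330 + 6.5576 + 0.0911 + 0.8173 + 1.3719 + 0.0089 + 1.3647 + 2.8329 + 0.0698 = 16.647
df = (3−1)(3−1) = 4. Since 16.647 > 13.277, reject the null hypothesis of independence at α = 0.01.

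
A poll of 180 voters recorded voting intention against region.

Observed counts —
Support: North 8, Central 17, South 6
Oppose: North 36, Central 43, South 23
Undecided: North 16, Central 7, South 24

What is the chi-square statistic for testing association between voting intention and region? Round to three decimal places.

20.378

Row totals: 31, 102, 47. Column totals: 60, 67, 53. Grand total N = 180.
Expected counts (row total × column total / N):
  Support, North: 31×60/180 = 10.3333
  Support, Central: 31×67/180 = 11.5389
  Support, South: 31×53/180 = 9.1278
  Oppose, North: 102×60/180 = 34.0000
  Oppose, Central: 102×67/180 = 37.9667
  Oppose, South: 102×53/180 = 30.0333
  Undecided, North: 47×60/180 = 15.6667
  Undecided, Central: 47×67/180 = 17.4944
  Undecided, South: 47×53/180 = 13.8389
Contributions (O − E)²/E:
  (8 − 10.3333)²/10.3333 = 0.5269
  (17 − 11.5389)²/11.5389 = 2.5846
  (6 − 9.1278)²/9.1278 = 1.0718
  (36 − 34.0000)²/34.0000 = 0.1176
  (43 − 37.9667)²/37.9667 = 0.6673
  (23 − 30.0333)²/30.0333 = 1.6471
  (16 − 15.6667)²/15.6667 = 0.0071
  (7 − 17.4944)²/17.4944 = 6.2953
  (24 − 13.8389)²/13.8389 = 7.4607
χ² = 0.5269 + 2.5846 + 1.0718 + 0.1176 + 0.6673 + 1.6471 + 0.0071 + 6.2953 + 7.4607 = 20.378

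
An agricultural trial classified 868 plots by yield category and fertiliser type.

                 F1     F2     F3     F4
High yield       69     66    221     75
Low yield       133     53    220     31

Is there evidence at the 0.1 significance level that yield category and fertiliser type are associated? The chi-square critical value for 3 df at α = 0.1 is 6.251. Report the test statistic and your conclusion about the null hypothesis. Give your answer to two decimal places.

39.92; reject H₀

Row totals: 431, 437. Column totals: 202, 119, 441, 106. Grand total N = 868.
Expected counts (row total × column total / N):
  High yield, F1: 431×202/868 = 100.302
  High yield, F2: 431×119/868 = 59.089
  High yield, F3: 431×441/868 = 218.976
  High yield, F4: 431×106/868 = 52.634
  Low yield, F1: 437×202/868 = 101.698
  Low yield, F2: 437×119/868 = 59.911
  Low yield, F3: 437×441/868 = 222.024
  Low yield, F4: 437×106/868 = 53.366
Contributions (O − E)²/E:
  (69 − 100.302)²/100.302 = 9.7687
  (66 − 59.089)²/59.089 = 0.8083
  (221 − 218.976)²/218.976 = 0.0187
  (75 − 52.634)²/52.634 = 9.5041
  (133 − 101.698)²/101.698 = 9.6346
  (53 − 59.911)²/59.911 = 0.7972
  (220 − 222.024)²/222.024 = 0.0185
  (31 − 53.366)²/53.366 = 9.3737
χ² = 9.7687 + 0.8083 + 0.0187 + 9.5041 + 9.6346 + 0.7972 + 0.0185 + 9.3737 = 39.92
df = (2−1)(4−1) = 3. Since 39.92 > 6.251, reject the null hypothesis of independence at α = 0.1.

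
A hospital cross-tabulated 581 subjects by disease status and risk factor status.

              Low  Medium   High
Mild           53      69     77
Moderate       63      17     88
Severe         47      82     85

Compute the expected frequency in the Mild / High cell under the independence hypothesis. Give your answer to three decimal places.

85.628

Row total (Mild) = 199; column total (High) = 250; grand total N = 581.
Expected count = (row total × column total) / N = 199 × 250 / 581 = 85.628.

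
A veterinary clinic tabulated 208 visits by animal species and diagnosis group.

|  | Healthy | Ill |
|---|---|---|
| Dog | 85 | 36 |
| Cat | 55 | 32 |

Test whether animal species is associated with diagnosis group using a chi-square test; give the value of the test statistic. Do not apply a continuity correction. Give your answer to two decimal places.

Row totals: 121, 87. Column totals: 140, 68. Grand total N = 208.
Expected counts (row total × column total / N):
  Dog, Healthy: 121×140/208 = 81.442
  Dog, Ill: 121×68/208 = 39.558
  Cat, Healthy: 87×140/208 = 58.558
  Cat, Ill: 87×68/208 = 28.442
Contributions (O − E)²/E:
  (85 − 81.442)²/81.442 = 0.1554
  (36 − 39.558)²/39.558 = 0.3200
  (55 − 58.558)²/58.558 = 0.2162
  (32 − 28.442)²/28.442 = 0.4451
χ² = 0.1554 + 0.3200 + 0.2162 + 0.4451 = 1.14

1.14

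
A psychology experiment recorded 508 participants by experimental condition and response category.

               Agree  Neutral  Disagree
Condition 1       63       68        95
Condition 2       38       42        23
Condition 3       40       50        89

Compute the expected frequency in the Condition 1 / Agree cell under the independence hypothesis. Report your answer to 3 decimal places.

Row total (Condition 1) = 226; column total (Agree) = 141; grand total N = 508.
Expected count = (row total × column total) / N = 226 × 141 / 508 = 62.728.

62.728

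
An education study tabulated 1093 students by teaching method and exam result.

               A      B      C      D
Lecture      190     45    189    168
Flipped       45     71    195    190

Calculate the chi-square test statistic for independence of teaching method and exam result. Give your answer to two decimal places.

89.79

Row totals: 592, 501. Column totals: 235, 116, 384, 358. Grand total N = 1093.
Expected counts (row total × column total / N):
  Lecture, A: 592×235/1093 = 127.283
  Lecture, B: 592×116/1093 = 62.829
  Lecture, C: 592×384/1093 = 207.985
  Lecture, D: 592×358/1093 = 193.903
  Flipped, A: 501×235/1093 = 107.717
  Flipped, B: 501×116/1093 = 53.171
  Flipped, C: 501×384/1093 = 176.015
  Flipped, D: 501×358/1093 = 164.097
Contributions (O − E)²/E:
  (190 − 127.283)²/127.283 = 30.9030
  (45 − 62.829)²/62.829 = 5.0593
  (189 − 207.985)²/207.985 = 1.7330
  (168 − 193.903)²/193.903 = 3.4603
  (45 − 107.717)²/107.717 = 36.5163
  (71 − 53.171)²/53.171 = 5.9783
  (195 − 176.015)²/176.015 = 2.0477
  (190 − 164.097)²/164.097 = 4.0888
χ² = 30.9030 + 5.0593 + 1.7330 + 3.4603 + 36.5163 + 5.9783 + 2.0477 + 4.0888 = 89.79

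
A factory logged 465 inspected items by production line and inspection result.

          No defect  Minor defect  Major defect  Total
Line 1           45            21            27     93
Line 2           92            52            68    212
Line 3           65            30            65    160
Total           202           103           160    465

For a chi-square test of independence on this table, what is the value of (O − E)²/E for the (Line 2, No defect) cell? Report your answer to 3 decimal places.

Row total (Line 2) = 212; column total (No defect) = 202; N = 465.
Expected count E = 212 × 202 / 465 = 92.0946.
Contribution = (O − E)²/E = (92 − 92.0946)² / 92.0946 = 0.000.

0.000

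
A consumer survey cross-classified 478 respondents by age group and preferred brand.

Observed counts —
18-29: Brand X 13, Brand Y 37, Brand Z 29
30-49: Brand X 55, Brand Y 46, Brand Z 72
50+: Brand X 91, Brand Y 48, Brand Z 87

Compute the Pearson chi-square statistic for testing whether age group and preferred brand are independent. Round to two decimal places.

24.62

Row totals: 79, 173, 226. Column totals: 159, 131, 188. Grand total N = 478.
Expected counts (row total × column total / N):
  18-29, Brand X: 79×159/478 = 26.278
  18-29, Brand Y: 79×131/478 = 21.651
  18-29, Brand Z: 79×188/478 = 31.071
  30-49, Brand X: 173×159/478 = 57.546
  30-49, Brand Y: 173×131/478 = 47.412
  30-49, Brand Z: 173×188/478 = 68.042
  50+, Brand X: 226×159/478 = 75.176
  50+, Brand Y: 226×131/478 = 61.937
  50+, Brand Z: 226×188/478 = 88.887
Contributions (O − E)²/E:
  (13 − 26.278)²/26.278 = 6.7092
  (37 − 21.651)²/21.651 = 10.8813
  (29 − 31.071)²/31.071 = 0.1380
  (55 − 57.546)²/57.546 = 0.1126
  (46 − 47.412)²/47.412 = 0.0421
  (72 − 68.042)²/68.042 = 0.2302
  (91 − 75.176)²/75.176 = 3.3308
  (48 − 61.937)²/61.937 = 3.1361
  (87 − 88.887)²/88.887 = 0.0401
χ² = 6.7092 + 10.8813 + 0.1380 + 0.1126 + 0.0421 + 0.2302 + 3.3308 + 3.1361 + 0.0401 = 24.62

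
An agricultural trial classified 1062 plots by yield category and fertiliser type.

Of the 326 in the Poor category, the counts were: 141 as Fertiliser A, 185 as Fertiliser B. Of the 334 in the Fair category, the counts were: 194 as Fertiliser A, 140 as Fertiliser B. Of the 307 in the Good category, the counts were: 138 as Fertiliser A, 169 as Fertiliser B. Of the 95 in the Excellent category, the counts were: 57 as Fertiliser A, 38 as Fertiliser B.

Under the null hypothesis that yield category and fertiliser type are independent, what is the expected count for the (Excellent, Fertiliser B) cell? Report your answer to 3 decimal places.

47.589

Row total (Excellent) = 95; column total (Fertiliser B) = 532; grand total N = 1062.
Expected count = (row total × column total) / N = 95 × 532 / 1062 = 47.589.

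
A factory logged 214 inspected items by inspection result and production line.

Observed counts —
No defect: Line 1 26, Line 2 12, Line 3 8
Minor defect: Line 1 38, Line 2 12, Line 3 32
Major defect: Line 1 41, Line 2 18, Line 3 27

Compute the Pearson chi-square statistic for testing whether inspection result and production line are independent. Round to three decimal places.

Row totals: 46, 82, 86. Column totals: 105, 42, 67. Grand total N = 214.
Expected counts (row total × column total / N):
  No defect, Line 1: 46×105/214 = 22.57009
  No defect, Line 2: 46×42/214 = 9.02804
  No defect, Line 3: 46×67/214 = 14.40187
  Minor defect, Line 1: 82×105/214 = 40.23364
  Minor defect, Line 2: 82×42/214 = 16.09346
  Minor defect, Line 3: 82×67/214 = 25.67290
  Major defect, Line 1: 86×105/214 = 42.19626
  Major defect, Line 2: 86×42/214 = 16.87850
  Major defect, Line 3: 86×67/214 = 26.92523
Contributions (O − E)²/E:
  (26 − 22.57009)²/22.57009 = 0.5212
  (12 − 9.02804)²/9.02804 = 0.9783
  (8 − 14.40187)²/14.40187 = 2.8457
  (38 − 40.23364)²/40.23364 = 0.1240
  (12 − 16.09346)²/16.09346 = 1.0412
  (32 − 25.67290)²/25.67290 = 1.5593
  (41 − 42.19626)²/42.19626 = 0.0339
  (18 − 16.87850)²/16.87850 = 0.0745
  (27 − 26.92523)²/26.92523 = 0.0002
χ² = 0.5212 + 0.9783 + 2.8457 + 0.1240 + 1.0412 + 1.5593 + 0.0339 + 0.0745 + 0.0002 = 7.178

7.178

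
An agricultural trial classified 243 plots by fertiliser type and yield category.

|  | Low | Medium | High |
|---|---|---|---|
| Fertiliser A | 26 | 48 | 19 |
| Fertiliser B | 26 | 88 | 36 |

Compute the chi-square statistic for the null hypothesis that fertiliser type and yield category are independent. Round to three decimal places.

3.861

Row totals: 93, 150. Column totals: 52, 136, 55. Grand total N = 243.
Expected counts (row total × column total / N):
  Fertiliser A, Low: 93×52/243 = 19.9012
  Fertiliser A, Medium: 93×136/243 = 52.0494
  Fertiliser A, High: 93×55/243 = 21.0494
  Fertiliser B, Low: 150×52/243 = 32.0988
  Fertiliser B, Medium: 150×136/243 = 83.9506
  Fertiliser B, High: 150×55/243 = 33.9506
Contributions (O − E)²/E:
  (26 − 19.9012)²/19.9012 = 1.8690
  (48 − 52.0494)²/52.0494 = 0.3150
  (19 − 21.0494)²/21.0494 = 0.1995
  (26 − 32.0988)²/32.0988 = 1.1588
  (88 − 83.9506)²/83.9506 = 0.1953
  (36 − 33.9506)²/33.9506 = 0.1237
χ² = 1.8690 + 0.3150 + 0.1995 + 1.1588 + 0.1953 + 0.1237 = 3.861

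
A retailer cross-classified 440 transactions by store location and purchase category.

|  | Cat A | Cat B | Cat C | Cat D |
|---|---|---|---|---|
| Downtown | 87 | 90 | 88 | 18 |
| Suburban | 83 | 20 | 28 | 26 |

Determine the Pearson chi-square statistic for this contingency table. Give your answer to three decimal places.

44.713

Row totals: 283, 157. Column totals: 170, 110, 116, 44. Grand total N = 440.
Expected counts (row total × column total / N):
  Downtown, Cat A: 283×170/440 = 109.3409
  Downtown, Cat B: 283×110/440 = 70.7500
  Downtown, Cat C: 283×116/440 = 74.6091
  Downtown, Cat D: 283×44/440 = 28.3000
  Suburban, Cat A: 157×170/440 = 60.6591
  Suburban, Cat B: 157×110/440 = 39.2500
  Suburban, Cat C: 157×116/440 = 41.3909
  Suburban, Cat D: 157×44/440 = 15.7000
Contributions (O − E)²/E:
  (87 − 109.3409)²/109.3409 = 4.5648
  (90 − 70.7500)²/70.7500 = 5.2376
  (88 − 74.6091)²/74.6091 = 2.4034
  (18 − 28.3000)²/28.3000 = 3.7488
  (83 − 60.6591)²/60.6591 = 8.2282
  (20 − 39.2500)²/39.2500 = 9.4411
  (28 − 41.3909)²/41.3909 = 4.3323
  (26 − 15.7000)²/15.7000 = 6.7573
χ² = 4.5648 + 5.2376 + 2.4034 + 3.7488 + 8.2282 + 9.4411 + 4.3323 + 6.7573 = 44.713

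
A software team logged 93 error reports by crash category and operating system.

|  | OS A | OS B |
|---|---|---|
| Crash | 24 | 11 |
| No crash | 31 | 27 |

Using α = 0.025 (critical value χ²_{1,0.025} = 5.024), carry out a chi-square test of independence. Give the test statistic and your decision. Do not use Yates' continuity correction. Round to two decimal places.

Row totals: 35, 58. Column totals: 55, 38. Grand total N = 93.
Expected counts (row total × column total / N):
  Crash, OS A: 35×55/93 = 20.699
  Crash, OS B: 35×38/93 = 14.301
  No crash, OS A: 58×55/93 = 34.301
  No crash, OS B: 58×38/93 = 23.699
Contributions (O − E)²/E:
  (24 − 20.699)²/20.699 = 0.5264
  (11 − 14.301)²/14.301 = 0.7619
  (31 − 34.301)²/34.301 = 0.3177
  (27 − 23.699)²/23.699 = 0.4598
χ² = 0.5264 + 0.7619 + 0.3177 + 0.4598 = 2.07
df = (2−1)(2−1) = 1. Since 2.07 < 5.024, fail to reject the null hypothesis of independence at α = 0.025.

2.07; fail to reject H₀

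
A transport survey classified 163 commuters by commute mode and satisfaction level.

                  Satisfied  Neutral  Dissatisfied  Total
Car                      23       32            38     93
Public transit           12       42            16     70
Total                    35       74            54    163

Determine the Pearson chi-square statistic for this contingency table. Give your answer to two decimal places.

10.74

Grand total N = 163.
Expected counts (row total × column total / N):
  Car, Satisfied: 93×35/163 = 19.969
  Car, Neutral: 93×74/163 = 42.221
  Car, Dissatisfied: 93×54/163 = 30.810
  Public transit, Satisfied: 70×35/163 = 15.031
  Public transit, Neutral: 70×74/163 = 31.779
  Public transit, Dissatisfied: 70×54/163 = 23.190
Contributions (O − E)²/E:
  (23 − 19.969)²/19.969 = 0.4601
  (32 − 42.221)²/42.221 = 2.4743
  (38 − 30.810)²/30.810 = 1.6779
  (12 − 15.031)²/15.031 = 0.6112
  (42 − 31.779)²/31.779 = 3.2874
  (16 − 23.190)²/23.190 = 2.2292
χ² = 0.4601 + 2.4743 + 1.6779 + 0.6112 + 3.2874 + 2.2292 = 10.74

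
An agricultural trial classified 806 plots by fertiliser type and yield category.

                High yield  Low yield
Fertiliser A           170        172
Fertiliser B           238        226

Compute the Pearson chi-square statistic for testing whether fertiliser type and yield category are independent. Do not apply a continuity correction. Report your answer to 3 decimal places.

Row totals: 342, 464. Column totals: 408, 398. Grand total N = 806.
Expected counts (row total × column total / N):
  Fertiliser A, High yield: 342×408/806 = 173.1216
  Fertiliser A, Low yield: 342×398/806 = 168.8784
  Fertiliser B, High yield: 464×408/806 = 234.8784
  Fertiliser B, Low yield: 464×398/806 = 229.1216
Contributions (O − E)²/E:
  (170 − 173.1216)²/173.1216 = 0.0563
  (172 − 168.8784)²/168.8784 = 0.0577
  (238 − 234.8784)²/234.8784 = 0.0415
  (226 − 229.1216)²/229.1216 = 0.0425
χ² = 0.0563 + 0.0577 + 0.0415 + 0.0425 = 0.198

0.198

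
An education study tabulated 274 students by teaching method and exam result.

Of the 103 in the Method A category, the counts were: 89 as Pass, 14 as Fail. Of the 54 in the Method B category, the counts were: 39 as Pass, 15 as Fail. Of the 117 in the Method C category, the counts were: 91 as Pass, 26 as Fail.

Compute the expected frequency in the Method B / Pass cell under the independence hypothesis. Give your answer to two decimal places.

43.16

Row total (Method B) = 54; column total (Pass) = 219; grand total N = 274.
Expected count = (row total × column total) / N = 54 × 219 / 274 = 43.16.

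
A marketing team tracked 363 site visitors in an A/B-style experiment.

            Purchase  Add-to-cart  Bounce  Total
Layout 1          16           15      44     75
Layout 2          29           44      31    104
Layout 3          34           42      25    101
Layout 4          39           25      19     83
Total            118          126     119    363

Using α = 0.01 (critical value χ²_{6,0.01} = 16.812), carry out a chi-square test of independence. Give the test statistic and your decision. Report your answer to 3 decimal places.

Grand total N = 363.
Expected counts (row total × column total / N):
  Layout 1, Purchase: 75×118/363 = 24.3802
  Layout 1, Add-to-cart: 75×126/363 = 26.0331
  Layout 1, Bounce: 75×119/363 = 24.5868
  Layout 2, Purchase: 104×118/363 = 33.8072
  Layout 2, Add-to-cart: 104×126/363 = 36.0992
  Layout 2, Bounce: 104×119/363 = 34.0937
  Layout 3, Purchase: 101×118/363 = 32.8320
  Layout 3, Add-to-cart: 101×126/363 = 35.0579
  Layout 3, Bounce: 101×119/363 = 33.1102
  Layout 4, Purchase: 83×118/363 = 26.9807
  Layout 4, Add-to-cart: 83×126/363 = 28.8099
  Layout 4, Bounce: 83×119/363 = 27.2094
Contributions (O − E)²/E:
  (16 − 24.3802)²/24.3802 = 2.8805
  (15 − 26.0331)²/26.0331 = 4.6759
  (44 − 24.5868)²/24.5868 = 15.3282
  (29 − 33.8072)²/33.8072 = 0.6836
  (44 − 36.0992)²/36.0992 = 1.7292
  (31 − 34.0937)²/34.0937 = 0.2807
  (34 − 32.8320)²/32.8320 = 0.0416
  (42 − 35.0579)²/35.0579 = 1.3747
  (25 − 33.1102)²/33.1102 = 1.9866
  (39 − 26.9807)²/26.9807 = 5.3543
  (25 − 28.8099)²/28.8099 = 0.5038
  (19 − 27.2094)²/27.2094 = 2.4769
χ² = 2.8805 + 4.6759 + 15.3282 + 0.6836 + 1.7292 + 0.2807 + 0.0416 + 1.3747 + 1.9866 + 5.3543 + 0.5038 + 2.4769 = 37.316
df = (4−1)(3−1) = 6. Since 37.316 > 16.812, reject the null hypothesis of independence at α = 0.01.

37.316; reject H₀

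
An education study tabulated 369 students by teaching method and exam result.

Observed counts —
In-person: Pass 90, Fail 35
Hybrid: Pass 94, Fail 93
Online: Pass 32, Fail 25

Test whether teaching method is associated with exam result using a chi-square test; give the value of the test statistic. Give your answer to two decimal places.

14.74

Row totals: 125, 187, 57. Column totals: 216, 153. Grand total N = 369.
Expected counts (row total × column total / N):
  In-person, Pass: 125×216/369 = 73.171
  In-person, Fail: 125×153/369 = 51.829
  Hybrid, Pass: 187×216/369 = 109.463
  Hybrid, Fail: 187×153/369 = 77.537
  Online, Pass: 57×216/369 = 33.366
  Online, Fail: 57×153/369 = 23.634
Contributions (O − E)²/E:
  (90 − 73.171)²/73.171 = 3.8706
  (35 − 51.829)²/51.829 = 5.4644
  (94 − 109.463)²/109.463 = 2.1843
  (93 − 77.537)²/77.537 = 3.0837
  (32 − 33.366)²/33.366 = 0.0559
  (25 − 23.634)²/23.634 = 0.0790
χ² = 3.8706 + 5.4644 + 2.1843 + 3.0837 + 0.0559 + 0.0790 = 14.74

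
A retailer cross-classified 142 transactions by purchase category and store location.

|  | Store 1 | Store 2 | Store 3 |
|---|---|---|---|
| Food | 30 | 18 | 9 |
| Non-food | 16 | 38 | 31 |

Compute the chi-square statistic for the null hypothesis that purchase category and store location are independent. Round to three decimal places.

Row totals: 57, 85. Column totals: 46, 56, 40. Grand total N = 142.
Expected counts (row total × column total / N):
  Food, Store 1: 57×46/142 = 18.4648
  Food, Store 2: 57×56/142 = 22.4789
  Food, Store 3: 57×40/142 = 16.0563
  Non-food, Store 1: 85×46/142 = 27.5352
  Non-food, Store 2: 85×56/142 = 33.5211
  Non-food, Store 3: 85×40/142 = 23.9437
Contributions (O − E)²/E:
  (30 − 18.4648)²/18.4648 = 7.2062
  (18 − 22.4789)²/22.4789 = 0.8924
  (9 − 16.0563)²/16.0563 = 3.1010
  (16 − 27.5352)²/27.5352 = 4.8324
  (38 − 33.5211)²/33.5211 = 0.5984
  (31 − 23.9437)²/23.9437 = 2.0795
χ² = 7.2062 + 0.8924 + 3.1010 + 4.8324 + 0.5984 + 2.0795 = 18.710

18.710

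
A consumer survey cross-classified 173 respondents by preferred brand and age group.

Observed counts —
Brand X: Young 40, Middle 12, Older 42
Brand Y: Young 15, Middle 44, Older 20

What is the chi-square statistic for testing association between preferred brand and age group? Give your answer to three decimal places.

36.429

Row totals: 94, 79. Column totals: 55, 56, 62. Grand total N = 173.
Expected counts (row total × column total / N):
  Brand X, Young: 94×55/173 = 29.8844
  Brand X, Middle: 94×56/173 = 30.4277
  Brand X, Older: 94×62/173 = 33.6879
  Brand Y, Young: 79×55/173 = 25.1156
  Brand Y, Middle: 79×56/173 = 25.5723
  Brand Y, Older: 79×62/173 = 28.3121
Contributions (O − E)²/E:
  (40 − 29.8844)²/29.8844 = 3.4240
  (12 − 30.4277)²/30.4277 = 11.1602
  (42 − 33.6879)²/33.6879 = 2.0509
  (15 − 25.1156)²/25.1156 = 4.0742
  (44 − 25.5723)²/25.5723 = 13.2792
  (20 − 28.3121)²/28.3121 = 2.4403
χ² = 3.4240 + 11.1602 + 2.0509 + 4.0742 + 13.2792 + 2.4403 = 36.429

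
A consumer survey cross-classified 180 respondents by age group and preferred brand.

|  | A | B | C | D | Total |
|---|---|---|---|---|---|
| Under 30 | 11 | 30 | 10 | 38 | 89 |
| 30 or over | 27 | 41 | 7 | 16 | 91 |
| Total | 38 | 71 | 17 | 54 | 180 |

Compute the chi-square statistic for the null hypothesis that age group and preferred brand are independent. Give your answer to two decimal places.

17.91

Grand total N = 180.
Expected counts (row total × column total / N):
  Under 30, A: 89×38/180 = 18.789
  Under 30, B: 89×71/180 = 35.106
  Under 30, C: 89×17/180 = 8.406
  Under 30, D: 89×54/180 = 26.700
  30 or over, A: 91×38/180 = 19.211
  30 or over, B: 91×71/180 = 35.894
  30 or over, C: 91×17/180 = 8.594
  30 or over, D: 91×54/180 = 27.300
Contributions (O − E)²/E:
  (11 − 18.789)²/18.789 = 3.2289
  (30 − 35.106)²/35.106 = 0.7426
  (10 − 8.406)²/8.406 = 0.3023
  (38 − 26.700)²/26.700 = 4.7824
  (27 − 19.211)²/19.211 = 3.1580
  (41 − 35.894)²/35.894 = 0.7263
  (7 − 8.594)²/8.594 = 0.2957
  (16 − 27.300)²/27.300 = 4.6773
χ² = 3.2289 + 0.7426 + 0.3023 + 4.7824 + 3.1580 + 0.7263 + 0.2957 + 4.6773 = 17.91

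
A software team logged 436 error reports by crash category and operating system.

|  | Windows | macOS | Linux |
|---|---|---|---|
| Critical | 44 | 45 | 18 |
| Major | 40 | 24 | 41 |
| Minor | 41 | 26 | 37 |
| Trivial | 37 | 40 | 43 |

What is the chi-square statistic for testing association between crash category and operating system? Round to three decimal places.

Row totals: 107, 105, 104, 120. Column totals: 162, 135, 139. Grand total N = 436.
Expected counts (row total × column total / N):
  Critical, Windows: 107×162/436 = 39.7569
  Critical, macOS: 107×135/436 = 33.1307
  Critical, Linux: 107×139/436 = 34.1124
  Major, Windows: 105×162/436 = 39.0138
  Major, macOS: 105×135/436 = 32.5115
  Major, Linux: 105×139/436 = 33.4748
  Minor, Windows: 104×162/436 = 38.6422
  Minor, macOS: 104×135/436 = 32.2018
  Minor, Linux: 104×139/436 = 33.1560
  Trivial, Windows: 120×162/436 = 44.5872
  Trivial, macOS: 120×135/436 = 37.1560
  Trivial, Linux: 120×139/436 = 38.2569
Contributions (O − E)²/E:
  (44 − 39.7569)²/39.7569 = 0.4528
  (45 − 33.1307)²/33.1307 = 4.2523
  (18 − 34.1124)²/34.1124 = 7.6104
  (40 − 39.0138)²/39.0138 = 0.0249
  (24 − 32.5115)²/32.5115 = 2.2283
  (41 − 33.4748)²/33.4748 = 1.6917
  (41 − 38.6422)²/38.6422 = 0.1439
  (26 − 32.2018)²/32.2018 = 1.1944
  (37 − 33.1560)²/33.1560 = 0.4457
  (37 − 44.5872)²/44.5872 = 1.2911
  (40 − 37.1560)²/37.1560 = 0.2177
  (43 − 38.2569)²/38.2569 = 0.5881
χ² = 0.4528 + 4.2523 + 7.6104 + 0.0249 + 2.2283 + 1.6917 + 0.1439 + 1.1944 + 0.4457 + 1.2911 + 0.2177 + 0.5881 = 20.141

20.141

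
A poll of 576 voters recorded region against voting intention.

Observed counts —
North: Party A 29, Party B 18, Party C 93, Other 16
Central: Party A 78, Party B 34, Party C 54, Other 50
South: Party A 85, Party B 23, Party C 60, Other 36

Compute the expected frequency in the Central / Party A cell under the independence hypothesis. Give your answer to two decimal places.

Row total (Central) = 216; column total (Party A) = 192; grand total N = 576.
Expected count = (row total × column total) / N = 216 × 192 / 576 = 72.00.

72.00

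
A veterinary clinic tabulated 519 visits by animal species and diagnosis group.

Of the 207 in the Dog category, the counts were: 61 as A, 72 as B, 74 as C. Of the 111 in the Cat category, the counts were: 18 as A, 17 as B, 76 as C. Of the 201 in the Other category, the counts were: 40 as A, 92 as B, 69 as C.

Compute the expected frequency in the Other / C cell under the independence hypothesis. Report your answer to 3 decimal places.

84.815

Row total (Other) = 201; column total (C) = 219; grand total N = 519.
Expected count = (row total × column total) / N = 201 × 219 / 519 = 84.815.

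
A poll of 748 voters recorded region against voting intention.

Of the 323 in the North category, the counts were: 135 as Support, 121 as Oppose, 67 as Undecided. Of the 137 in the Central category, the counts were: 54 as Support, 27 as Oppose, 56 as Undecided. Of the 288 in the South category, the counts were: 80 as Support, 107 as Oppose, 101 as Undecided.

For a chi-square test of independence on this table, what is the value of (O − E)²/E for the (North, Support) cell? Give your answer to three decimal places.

Row total (North) = 323; column total (Support) = 269; N = 748.
Expected count E = 323 × 269 / 748 = 116.15909.
Contribution = (O − E)²/E = (135 − 116.15909)² / 116.15909 = 3.056.

3.056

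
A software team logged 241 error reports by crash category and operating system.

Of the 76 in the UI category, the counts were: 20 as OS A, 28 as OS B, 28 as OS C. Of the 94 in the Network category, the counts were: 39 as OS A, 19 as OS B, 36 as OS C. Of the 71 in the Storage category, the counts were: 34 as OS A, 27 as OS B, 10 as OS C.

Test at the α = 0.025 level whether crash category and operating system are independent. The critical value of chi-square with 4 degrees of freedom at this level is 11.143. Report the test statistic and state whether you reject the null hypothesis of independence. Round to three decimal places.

19.389; reject H₀

Row totals: 76, 94, 71. Column totals: 93, 74, 74. Grand total N = 241.
Expected counts (row total × column total / N):
  UI, OS A: 76×93/241 = 29.3278
  UI, OS B: 76×74/241 = 23.3361
  UI, OS C: 76×74/241 = 23.3361
  Network, OS A: 94×93/241 = 36.2739
  Network, OS B: 94×74/241 = 28.8631
  Network, OS C: 94×74/241 = 28.8631
  Storage, OS A: 71×93/241 = 27.3983
  Storage, OS B: 71×74/241 = 21.8008
  Storage, OS C: 71×74/241 = 21.8008
Contributions (O − E)²/E:
  (20 − 29.3278)²/29.3278 = 2.9667
  (28 − 23.3361)²/23.3361 = 0.9321
  (28 − 23.3361)²/23.3361 = 0.9321
  (39 − 36.2739)²/36.2739 = 0.2049
  (19 − 28.8631)²/28.8631 = 3.3704
  (36 − 28.8631)²/28.8631 = 1.7647
  (34 − 27.3983)²/27.3983 = 1.5907
  (27 − 21.8008)²/21.8008 = 1.2399
  (10 − 21.8008)²/21.8008 = 6.3878
χ² = 2.9667 + 0.9321 + 0.9321 + 0.2049 + 3.3704 + 1.7647 + 1.5907 + 1.2399 + 6.3878 = 19.389
df = (3−1)(3−1) = 4. Since 19.389 > 11.143, reject the null hypothesis of independence at α = 0.025.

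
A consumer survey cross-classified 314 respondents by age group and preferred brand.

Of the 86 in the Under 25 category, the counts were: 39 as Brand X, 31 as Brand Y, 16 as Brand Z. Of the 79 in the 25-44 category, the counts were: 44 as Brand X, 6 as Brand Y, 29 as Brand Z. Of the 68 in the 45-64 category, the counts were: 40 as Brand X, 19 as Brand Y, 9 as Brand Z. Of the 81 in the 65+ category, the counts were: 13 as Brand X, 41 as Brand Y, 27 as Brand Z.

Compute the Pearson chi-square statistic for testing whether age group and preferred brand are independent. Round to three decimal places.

56.885

Row totals: 86, 79, 68, 81. Column totals: 136, 97, 81. Grand total N = 314.
Expected counts (row total × column total / N):
  Under 25, Brand X: 86×136/314 = 37.24841
  Under 25, Brand Y: 86×97/314 = 26.56688
  Under 25, Brand Z: 86×81/314 = 22.18471
  25-44, Brand X: 79×136/314 = 34.21656
  25-44, Brand Y: 79×97/314 = 24.40446
  25-44, Brand Z: 79×81/314 = 20.37898
  45-64, Brand X: 68×136/314 = 29.45223
  45-64, Brand Y: 68×97/314 = 21.00637
  45-64, Brand Z: 68×81/314 = 17.54140
  65+, Brand X: 81×136/314 = 35.08280
  65+, Brand Y: 81×97/314 = 25.02229
  65+, Brand Z: 81×81/314 = 20.89490
Contributions (O − E)²/E:
  (39 − 37.24841)²/37.24841 = 0.0824
  (31 − 26.56688)²/26.56688 = 0.7397
  (16 − 22.18471)²/22.18471 = 1.7242
  (44 − 34.21656)²/34.21656 = 2.7974
  (6 − 24.40446)²/24.40446 = 13.8796
  (29 − 20.37898)²/20.37898 = 3.6470
  (40 − 29.45223)²/29.45223 = 3.7775
  (19 − 21.00637)²/21.00637 = 0.1916
  (9 − 17.54140)²/17.54140 = 4.1590
  (13 − 35.08280)²/35.08280 = 13.9000
  (41 − 25.02229)²/25.02229 = 10.2024
  (27 − 20.89490)²/20.89490 = 1.7838
χ² = 0.0824 + 0.7397 + 1.7242 + 2.7974 + 13.8796 + 3.6470 + 3.7775 + 0.1916 + 4.1590 + 13.9000 + 10.2024 + 1.7838 = 56.885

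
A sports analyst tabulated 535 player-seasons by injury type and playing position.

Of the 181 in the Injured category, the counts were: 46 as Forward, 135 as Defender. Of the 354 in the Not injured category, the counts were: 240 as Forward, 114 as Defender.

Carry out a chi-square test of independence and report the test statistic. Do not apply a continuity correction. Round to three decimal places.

Row totals: 181, 354. Column totals: 286, 249. Grand total N = 535.
Expected counts (row total × column total / N):
  Injured, Forward: 181×286/535 = 96.7589
  Injured, Defender: 181×249/535 = 84.2411
  Not injured, Forward: 354×286/535 = 189.2411
  Not injured, Defender: 354×249/535 = 164.7589
Contributions (O − E)²/E:
  (46 − 96.7589)²/96.7589 = 26.6277
  (135 − 84.2411)²/84.2411 = 30.5844
  (240 − 189.2411)²/189.2411 = 13.6147
  (114 − 164.7589)²/164.7589 = 15.6378
χ² = 26.6277 + 30.5844 + 13.6147 + 15.6378 = 86.465

86.465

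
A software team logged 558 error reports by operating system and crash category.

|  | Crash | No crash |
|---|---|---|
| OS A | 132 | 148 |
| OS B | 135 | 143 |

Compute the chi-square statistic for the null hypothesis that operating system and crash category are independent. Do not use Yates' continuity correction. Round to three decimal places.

Row totals: 280, 278. Column totals: 267, 291. Grand total N = 558.
Expected counts (row total × column total / N):
  OS A, Crash: 280×267/558 = 133.9785
  OS A, No crash: 280×291/558 = 146.0215
  OS B, Crash: 278×267/558 = 133.0215
  OS B, No crash: 278×291/558 = 144.9785
Contributions (O − E)²/E:
  (132 − 133.9785)²/133.9785 = 0.0292
  (148 − 146.0215)²/146.0215 = 0.0268
  (135 − 133.0215)²/133.0215 = 0.0294
  (143 − 144.9785)²/144.9785 = 0.0270
χ² = 0.0292 + 0.0268 + 0.0294 + 0.0270 = 0.112

0.112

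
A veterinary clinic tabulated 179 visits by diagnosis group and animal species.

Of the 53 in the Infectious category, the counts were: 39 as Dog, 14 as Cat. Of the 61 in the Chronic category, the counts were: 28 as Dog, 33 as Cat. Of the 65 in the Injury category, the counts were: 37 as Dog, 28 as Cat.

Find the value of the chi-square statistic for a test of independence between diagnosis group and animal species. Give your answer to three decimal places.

Row totals: 53, 61, 65. Column totals: 104, 75. Grand total N = 179.
Expected counts (row total × column total / N):
  Infectious, Dog: 53×104/179 = 30.7933
  Infectious, Cat: 53×75/179 = 22.2067
  Chronic, Dog: 61×104/179 = 35.4413
  Chronic, Cat: 61×75/179 = 25.5587
  Injury, Dog: 65×104/179 = 37.7654
  Injury, Cat: 65×75/179 = 27.2346
Contributions (O − E)²/E:
  (39 − 30.7933)²/30.7933 = 2.1872
  (14 − 22.2067)²/22.2067 = 3.0329
  (28 − 35.4413)²/35.4413 = 1.5624
  (33 − 25.5587)²/25.5587 = 2.1665
  (37 − 37.7654)²/37.7654 = 0.0155
  (28 − 27.2346)²/27.2346 = 0.0215
χ² = 2.1872 + 3.0329 + 1.5624 + 2.1665 + 0.0155 + 0.0215 = 8.986

8.986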